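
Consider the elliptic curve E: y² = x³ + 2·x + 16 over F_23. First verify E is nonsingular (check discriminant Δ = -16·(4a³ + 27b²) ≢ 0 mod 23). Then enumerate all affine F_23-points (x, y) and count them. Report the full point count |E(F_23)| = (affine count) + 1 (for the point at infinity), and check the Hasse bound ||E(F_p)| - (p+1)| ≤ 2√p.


Affine points = {(0, 4), (0, 19), (3, 7), (3, 16), (5, 6), (5, 17), (9, 2), (9, 21), (10, 1), (10, 22), (11, 9), (11, 14), (13, 10), (13, 13), (16, 2), (16, 21), (17, 8), (17, 15), (19, 6), (19, 17), (20, 11), (20, 12), (21, 2), (21, 21), (22, 6), (22, 17)}; affine count = 26; |E(F_23)| = 27.

Discriminant check: Δ ∝ 4a³ + 27b² = 4·2³ + 27·16² = 4·8 + 27·256 ≡ 21 (mod 23). Nonzero ⇒ E is nonsingular.
For each x ∈ F_23, compute rhs = x³ + 2·x + 16 mod 23, then count y ∈ F_23 with y² ≡ rhs.
  x = 0: rhs = 16, matching y values: 4, 19 (2 points).
  x = 1: rhs = 19, matching y values: none (0 points).
  x = 2: rhs = 5, matching y values: none (0 points).
  x = 3: rhs = 3, matching y values: 7, 16 (2 points).
  x = 4: rhs = 19, matching y values: none (0 points).
  x = 5: rhs = 13, matching y values: 6, 17 (2 points).
  x = 6: rhs = 14, matching y values: none (0 points).
  x = 7: rhs = 5, matching y values: none (0 points).
  x = 8: rhs = 15, matching y values: none (0 points).
  x = 9: rhs = 4, matching y values: 2, 21 (2 points).
  x = 10: rhs = 1, matching y values: 1, 22 (2 points).
  x = 11: rhs = 12, matching y values: 9, 14 (2 points).
  x = 12: rhs = 20, matching y values: none (0 points).
  x = 13: rhs = 8, matching y values: 10, 13 (2 points).
  x = 14: rhs = 5, matching y values: none (0 points).
  x = 15: rhs = 17, matching y values: none (0 points).
  x = 16: rhs = 4, matching y values: 2, 21 (2 points).
  x = 17: rhs = 18, matching y values: 8, 15 (2 points).
  x = 18: rhs = 19, matching y values: none (0 points).
  x = 19: rhs = 13, matching y values: 6, 17 (2 points).
  x = 20: rhs = 6, matching y values: 11, 12 (2 points).
  x = 21: rhs = 4, matching y values: 2, 21 (2 points).
  x = 22: rhs = 13, matching y values: 6, 17 (2 points).
Total affine count: 26.
Full point count |E(F_23)| = 26 + 1 = 27.
Hasse bound: |27 − (23+1)| = |3| = 3 ≤ 2√23 ≈ 9.5917 ✓.


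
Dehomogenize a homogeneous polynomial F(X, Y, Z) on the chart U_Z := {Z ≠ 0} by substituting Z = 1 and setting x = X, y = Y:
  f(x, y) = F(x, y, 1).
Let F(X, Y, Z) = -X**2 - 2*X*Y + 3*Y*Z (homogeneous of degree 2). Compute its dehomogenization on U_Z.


f(x, y) = -x**2 - 2*x*y + 3*y

On U_Z we set Z = 1. Each monomial c·X^i·Y^j·Z^k in F becomes c·x^i·y^j·1^k = c·x^i·y^j.
Substituting Z = 1: F(X, Y, 1) = -x**2 - 2*x*y + 3*y.
Note: deg(f) ≤ deg(F) = 2; strict inequality happens when F is divisible by Z (lost terms).


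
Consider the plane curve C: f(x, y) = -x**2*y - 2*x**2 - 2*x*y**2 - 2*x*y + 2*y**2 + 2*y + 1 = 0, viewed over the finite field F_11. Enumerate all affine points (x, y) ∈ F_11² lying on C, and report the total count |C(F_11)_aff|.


Affine F_11-points: {(1, 10), (4, 2), (4, 9), (5, 3), (5, 8), (7, 8), (10, 3), (10, 10)}; count = 8.

For each of the 121 pairs (x, y) ∈ F_11², evaluate f(x, y) mod 11. Record the zeros.
  x = 0: [0↦1, 1↦5, 2↦2, 3↦3, 4↦8, 5↦6, 6↦8, 7↦3, 8↦2, 9↦5, 10↦1]  zeros at y ∈ ∅
  x = 1: [0↦10, 1↦9, 2↦8, 3↦7, 4↦6, 5↦5, 6↦4, 7↦3, 8↦2, 9↦1, 10↦0]  zeros at y ∈ {10}
  x = 2: [0↦4, 1↦7, 2↦6, 3↦1, 4↦3, 5↦1, 6↦6, 7↦7, 8↦4, 9↦8, 10↦8]  zeros at y ∈ ∅
  x = 3: [0↦5, 1↦10, 2↦7, 3↦7, 4↦10, 5↦5, 6↦3, 7↦4, 8↦8, 9↦4, 10↦3]  zeros at y ∈ ∅
  x = 4: [0↦2, 1↦7, 2↦0, 3↦3, 4↦5, 5↦6, 6↦6, 7↦5, 8↦3, 9↦0, 10↦7]  zeros at y ∈ {2, 9}
  x = 5: [0↦6, 1↦9, 2↦7, 3↦0, 4↦10, 5↦4, 6↦4, 7↦10, 8↦0, 9↦7, 10↦9]  zeros at y ∈ {3, 8}
  x = 6: [0↦6, 1↦5, 2↦6, 3↦9, 4↦3, 5↦10, 6↦8, 7↦8, 8↦10, 9↦3, 10↦9]  zeros at y ∈ ∅
  x = 7: [0↦2, 1↦6, 2↦8, 3↦8, 4↦6, 5↦2, 6↦7, 7↦10, 8↦0, 9↦10, 10↦7]  zeros at y ∈ {8}
  x = 8: [0↦5, 1↦1, 2↦2, 3↦8, 4↦8, 5↦2, 6↦1, 7↦5, 8↦3, 9↦6, 10↦3]  zeros at y ∈ ∅
  x = 9: [0↦4, 1↦1, 2↦10, 3↦9, 4↦9, 5↦10, 6↦1, 7↦4, 8↦8, 9↦2, 10↦8]  zeros at y ∈ ∅
  x = 10: [0↦10, 1↦6, 2↦10, 3↦0, 4↦9, 5↦4, 6↦7, 7↦7, 8↦4, 9↦9, 10↦0]  zeros at y ∈ {3, 10}
Collecting zeros: affine points = {(1, 10), (4, 2), (4, 9), (5, 3), (5, 8), (7, 8), (10, 3), (10, 10)}.
Total count |C(F_11)_aff| = 8.


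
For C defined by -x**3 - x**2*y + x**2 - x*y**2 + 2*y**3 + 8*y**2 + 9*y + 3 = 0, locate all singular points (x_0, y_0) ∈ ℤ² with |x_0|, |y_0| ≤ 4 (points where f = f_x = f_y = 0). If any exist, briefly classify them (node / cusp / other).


Singular points: {(1, -1)}; classification: node.

Compute partial derivatives:
  f_x = -3*x**2 - 2*x*y + 2*x - y**2.
  f_y = -x**2 - 2*x*y + 6*y**2 + 16*y + 9.
Scan x_0 ∈ {−4, ..., 4}. For each x_0, f_y(x_0, y) is a polynomial in y; find its integer roots y ∈ {−4, ..., 4}, then test f_x and f at those candidates.
  x = -4: f_y(-4, y) = 6*y**2 + 24*y - 7; no integer root y with |y| ≤ 4.
  x = -3: f_y(-3, y) = 6*y**2 + 22*y; vanishes at y ∈ {0}. (-3, 0): f_x = -33 ≠ 0.
  x = -2: f_y(-2, y) = 6*y**2 + 20*y + 5; no integer root y with |y| ≤ 4.
  x = -1: f_y(-1, y) = 6*y**2 + 18*y + 8; no integer root y with |y| ≤ 4.
  x = 0: f_y(0, y) = 6*y**2 + 16*y + 9; no integer root y with |y| ≤ 4.
  x = 1: f_y(1, y) = 6*y**2 + 14*y + 8; vanishes at y ∈ {-1}. (1, -1): f_x = 0, f = 0 — SINGULAR.
  x = 2: f_y(2, y) = 6*y**2 + 12*y + 5; no integer root y with |y| ≤ 4.
  x = 3: f_y(3, y) = 6*y**2 + 10*y; vanishes at y ∈ {0}. (3, 0): f_x = -21 ≠ 0.
  x = 4: f_y(4, y) = 6*y**2 + 8*y - 7; no integer root y with |y| ≤ 4.
Only singular point on the grid: (1, -1).
Classify: substitute x = 1 + u, y = -1 + v and expand: f = -u**3 - u**2*v - u**2 - u*v**2 + 2*v**3 + v**2.
No constant or linear terms (consistent with a singular point). Quadratic part: -u**2 + v**2. Cubic part: -u**3 - u**2*v - u*v**2 + 2*v**3.
The quadratic part v**2 - u**2 = (v − u)(v + u) splits into two distinct linear factors, so there are two distinct tangent lines y − -1 = ±(x − 1) — this is a node (ordinary double point).
Classification: node.


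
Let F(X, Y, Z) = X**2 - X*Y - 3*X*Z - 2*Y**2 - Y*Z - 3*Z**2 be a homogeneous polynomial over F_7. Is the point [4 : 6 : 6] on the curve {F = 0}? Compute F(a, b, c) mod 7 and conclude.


F(4,6,6) ≡ 5 (mod 7); P is NOT on the curve.

Evaluate F(4, 6, 6) term-by-term (mod 7).
  X**2 ↦ 1·16·1·1 = 16
  -X*Y ↦ -1·4·6·1 = -24
  -3*X*Z ↦ -3·4·1·6 = -72
  -2*Y**2 ↦ -2·1·36·1 = -72
  -Y*Z ↦ -1·1·6·6 = -36
  -3*Z**2 ↦ -3·1·1·36 = -108
Sum: F(4, 6, 6) = (16) + (-24) + (-72) + (-72) + (-36) + (-108) = -296.
Reducing mod 7: -296 ≡ 5 (mod 7).
Since F(a, b, c) ≡ 5 ≠ 0 (mod 7), P does NOT lie on the curve.


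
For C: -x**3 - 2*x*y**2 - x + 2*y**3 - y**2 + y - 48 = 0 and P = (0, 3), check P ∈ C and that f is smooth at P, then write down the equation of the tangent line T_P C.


Tangent line at P: -19*x + 49*y - 147 = 0.

Step 1: f(0, 3) = 0, so P lies on C.
Step 2: partial derivatives
  f_x(x, y) = -3*x**2 - 2*y**2 - 1, f_y(x, y) = -4*x*y + 6*y**2 - 2*y + 1.
  f_x(P) = -19, f_y(P) = 49 (gradient nonzero, so P is smooth).
Step 3: tangent line at P: -19·(x − 0) + 49·(y − 3) = 0.
Expanding: -19*x + 49*y - 147 = 0.


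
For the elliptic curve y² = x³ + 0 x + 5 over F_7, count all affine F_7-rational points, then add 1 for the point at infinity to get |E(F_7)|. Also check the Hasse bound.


Affine points = {(3, 2), (3, 5), (5, 2), (5, 5), (6, 2), (6, 5)}; affine count = 6; |E(F_7)| = 7.

Discriminant check: Δ ∝ 4a³ + 27b² = 4·0³ + 27·5² = 4·0 + 27·25 ≡ 3 (mod 7). Nonzero ⇒ E is nonsingular.
For each x ∈ F_7, compute rhs = x³ + 0·x + 5 mod 7, then count y ∈ F_7 with y² ≡ rhs.
  x = 0: rhs = 5, matching y values: none (0 points).
  x = 1: rhs = 6, matching y values: none (0 points).
  x = 2: rhs = 6, matching y values: none (0 points).
  x = 3: rhs = 4, matching y values: 2, 5 (2 points).
  x = 4: rhs = 6, matching y values: none (0 points).
  x = 5: rhs = 4, matching y values: 2, 5 (2 points).
  x = 6: rhs = 4, matching y values: 2, 5 (2 points).
Total affine count: 6.
Full point count |E(F_7)| = 6 + 1 = 7.
Hasse bound: |7 − (7+1)| = |-1| = 1 ≤ 2√7 ≈ 5.2915 ✓.


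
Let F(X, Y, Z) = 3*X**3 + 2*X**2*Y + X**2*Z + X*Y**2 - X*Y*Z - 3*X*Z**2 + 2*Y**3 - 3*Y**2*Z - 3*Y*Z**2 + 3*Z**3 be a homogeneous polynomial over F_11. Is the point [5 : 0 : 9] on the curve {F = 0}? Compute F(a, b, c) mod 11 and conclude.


F(5,0,9) ≡ 10 (mod 11); P is NOT on the curve.

Evaluate F(5, 0, 9) term-by-term (mod 11).
  3*X**3 ↦ 3·125·1·1 = 375
  2*X**2*Y ↦ 2·25·0·1 = 0
  X**2*Z ↦ 1·25·1·9 = 225
  X*Y**2 ↦ 1·5·0·1 = 0
  -X*Y*Z ↦ -1·5·0·9 = 0
  -3*X*Z**2 ↦ -3·5·1·81 = -1215
  2*Y**3 ↦ 2·1·0·1 = 0
  -3*Y**2*Z ↦ -3·1·0·9 = 0
  -3*Y*Z**2 ↦ -3·1·0·81 = 0
  3*Z**3 ↦ 3·1·1·729 = 2187
Sum: F(5, 0, 9) = (375) + (0) + (225) + (0) + (0) + (-1215) + (0) + (0) + (0) + (2187) = 1572.
Reducing mod 11: 1572 ≡ 10 (mod 11).
Since F(a, b, c) ≡ 10 ≠ 0 (mod 11), P does NOT lie on the curve.


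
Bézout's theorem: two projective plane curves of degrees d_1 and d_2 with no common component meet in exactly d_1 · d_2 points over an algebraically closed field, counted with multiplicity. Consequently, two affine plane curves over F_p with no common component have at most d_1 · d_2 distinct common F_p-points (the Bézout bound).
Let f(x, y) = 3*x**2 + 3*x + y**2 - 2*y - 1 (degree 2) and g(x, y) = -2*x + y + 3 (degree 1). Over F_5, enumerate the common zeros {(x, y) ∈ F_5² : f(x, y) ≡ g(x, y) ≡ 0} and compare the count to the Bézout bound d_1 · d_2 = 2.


Common zeros: ∅; count = 0; Bézout bound = 2.

deg(f) = 2, deg(g) = 1, so Bézout bound = 2.
Scan x ∈ F_5. For each x, list the y ∈ F_5 with f(x, y) ≡ 0 and those with g(x, y) ≡ 0 (mod 5); the common zeros in that column are the intersection.
  x = 0: f ≡ 0 at y ∈ ∅; g ≡ 0 at y ∈ {2}; common: ∅.
  x = 1: f ≡ 0 at y ∈ {0, 2}; g ≡ 0 at y ∈ {4}; common: ∅.
  x = 2: f ≡ 0 at y ∈ {3, 4}; g ≡ 0 at y ∈ {1}; common: ∅.
  x = 3: f ≡ 0 at y ∈ {0, 2}; g ≡ 0 at y ∈ {3}; common: ∅.
  x = 4: f ≡ 0 at y ∈ ∅; g ≡ 0 at y ∈ {0}; common: ∅.
Collecting: common zeros = ∅, so the count is 0.
Comparison with the Bézout bound: 0 ≤ 2 = deg(f)·deg(g), as expected for curves with no common component (the affine F_5-count falls short of the bound because intersections may lie at infinity, over extension fields, or carry multiplicity).


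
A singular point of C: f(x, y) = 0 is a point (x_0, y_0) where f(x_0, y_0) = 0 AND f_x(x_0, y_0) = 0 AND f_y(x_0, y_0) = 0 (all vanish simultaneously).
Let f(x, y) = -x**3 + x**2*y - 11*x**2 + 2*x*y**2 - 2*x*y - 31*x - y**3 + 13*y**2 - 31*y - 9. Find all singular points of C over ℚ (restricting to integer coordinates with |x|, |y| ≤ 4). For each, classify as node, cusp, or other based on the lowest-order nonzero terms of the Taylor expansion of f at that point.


Singular points: {(-3, 2)}; classification: cusp.

Compute partial derivatives:
  f_x = -3*x**2 + 2*x*y - 22*x + 2*y**2 - 2*y - 31.
  f_y = x**2 + 4*x*y - 2*x - 3*y**2 + 26*y - 31.
Scan x_0 ∈ {−4, ..., 4}. For each x_0, f_y(x_0, y) is a polynomial in y; find its integer roots y ∈ {−4, ..., 4}, then test f_x and f at those candidates.
  x = -4: f_y(-4, y) = -3*y**2 + 10*y - 7; vanishes at y ∈ {1}. (-4, 1): f_x = 1 ≠ 0.
  x = -3: f_y(-3, y) = -3*y**2 + 14*y - 16; vanishes at y ∈ {2}. (-3, 2): f_x = 0, f = 0 — SINGULAR.
  x = -2: f_y(-2, y) = -3*y**2 + 18*y - 23; no integer root y with |y| ≤ 4.
  x = -1: f_y(-1, y) = -3*y**2 + 22*y - 28; no integer root y with |y| ≤ 4.
  x = 0: f_y(0, y) = -3*y**2 + 26*y - 31; no integer root y with |y| ≤ 4.
  x = 1: f_y(1, y) = -3*y**2 + 30*y - 32; no integer root y with |y| ≤ 4.
  x = 2: f_y(2, y) = -3*y**2 + 34*y - 31; vanishes at y ∈ {1}. (2, 1): f_x = -83 ≠ 0.
  x = 3: f_y(3, y) = -3*y**2 + 38*y - 28; no integer root y with |y| ≤ 4.
  x = 4: f_y(4, y) = -3*y**2 + 42*y - 23; no integer root y with |y| ≤ 4.
Only singular point on the grid: (-3, 2).
Classify: substitute x = -3 + u, y = 2 + v and expand: f = -u**3 + u**2*v + 2*u*v**2 - v**3 + v**2.
No constant or linear terms (consistent with a singular point). Quadratic part: v**2. Cubic part: -u**3 + u**2*v + 2*u*v**2 - v**3.
The quadratic part v**2 is a perfect square, so there is a single (double) tangent line v = 0, i.e. y = 2. Restricting the cubic part to that line (v = 0) leaves -u**3 ≠ 0, so f is not divisible by v and the branch is v² ≈ u**3 to lowest order — this is a cusp.
Classification: cusp.


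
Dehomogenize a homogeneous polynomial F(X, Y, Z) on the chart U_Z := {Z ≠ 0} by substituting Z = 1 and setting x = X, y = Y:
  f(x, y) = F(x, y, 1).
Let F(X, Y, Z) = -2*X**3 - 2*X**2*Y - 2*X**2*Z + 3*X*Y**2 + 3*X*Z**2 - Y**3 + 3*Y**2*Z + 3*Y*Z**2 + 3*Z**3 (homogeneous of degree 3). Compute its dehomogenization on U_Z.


f(x, y) = -2*x**3 - 2*x**2*y - 2*x**2 + 3*x*y**2 + 3*x - y**3 + 3*y**2 + 3*y + 3

On U_Z we set Z = 1. Each monomial c·X^i·Y^j·Z^k in F becomes c·x^i·y^j·1^k = c·x^i·y^j.
Substituting Z = 1: F(X, Y, 1) = -2*x**3 - 2*x**2*y - 2*x**2 + 3*x*y**2 + 3*x - y**3 + 3*y**2 + 3*y + 3.
Note: deg(f) ≤ deg(F) = 3; strict inequality happens when F is divisible by Z (lost terms).


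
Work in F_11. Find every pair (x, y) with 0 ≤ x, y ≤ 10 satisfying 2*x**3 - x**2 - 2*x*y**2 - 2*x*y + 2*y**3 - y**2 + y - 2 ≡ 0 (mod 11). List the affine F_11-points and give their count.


Affine F_11-points: {(0, 1), (2, 2), (3, 1), (4, 0), (4, 4), (4, 6), (6, 5), (7, 7), (8, 3), (9, 0)}; count = 10.

For each of the 121 pairs (x, y) ∈ F_11², evaluate f(x, y) mod 11. Record the zeros.
  x = 0: [0↦9, 1↦0, 2↦1, 3↦2, 4↦4, 5↦8, 6↦4, 7↦4, 8↦9, 9↦9, 10↦5]  zeros at y ∈ {1}
  x = 1: [0↦10, 1↦8, 2↦1, 3↦1, 4↦9, 5↦4, 6↦9, 7↦3, 8↦9, 9↦6, 10↦6]  zeros at y ∈ ∅
  x = 2: [0↦10, 1↦4, 2↦0, 3↦10, 4↦2, 5↦10, 6↦2, 7↦1, 8↦8, 9↦2, 10↦6]  zeros at y ∈ {2}
  x = 3: [0↦10, 1↦0, 2↦10, 3↦8, 4↦6, 5↦5, 6↦6, 7↦10, 8↦7, 9↦9, 10↦6]  zeros at y ∈ {1}
  x = 4: [0↦0, 1↦8, 2↦10, 3↦7, 4↦0, 5↦1, 6↦0, 7↦9, 8↦7, 9↦6, 10↦7]  zeros at y ∈ {0, 4, 6}
  x = 5: [0↦3, 1↦7, 2↦1, 3↦8, 4↦7, 5↦10, 6↦7, 7↦10, 8↦9, 9↦5, 10↦10]  zeros at y ∈ ∅
  x = 6: [0↦9, 1↦9, 2↦6, 3↦1, 4↦6, 5↦0, 6↦6, 7↦3, 8↦3, 9↦7, 10↦5]  zeros at y ∈ {5}
  x = 7: [0↦8, 1↦4, 2↦4, 3↦9, 4↦9, 5↦5, 6↦9, 7↦0, 8↦1, 9↦2, 10↦4]  zeros at y ∈ {7}
  x = 8: [0↦1, 1↦4, 2↦7, 3↦0, 4↦6, 5↦4, 6↦6, 7↦2, 8↦4, 9↦2, 10↦8]  zeros at y ∈ {3}
  x = 9: [0↦0, 1↦10, 2↦5, 3↦8, 4↦9, 5↦9, 6↦9, 7↦10, 8↦2, 9↦8, 10↦7]  zeros at y ∈ {0}
  x = 10: [0↦6, 1↦1, 2↦10, 3↦1, 4↦8, 5↦10, 6↦8, 7↦3, 8↦7, 9↦10, 10↦2]  zeros at y ∈ ∅
Collecting zeros: affine points = {(0, 1), (2, 2), (3, 1), (4, 0), (4, 4), (4, 6), (6, 5), (7, 7), (8, 3), (9, 0)}.
Total count |C(F_11)_aff| = 10.


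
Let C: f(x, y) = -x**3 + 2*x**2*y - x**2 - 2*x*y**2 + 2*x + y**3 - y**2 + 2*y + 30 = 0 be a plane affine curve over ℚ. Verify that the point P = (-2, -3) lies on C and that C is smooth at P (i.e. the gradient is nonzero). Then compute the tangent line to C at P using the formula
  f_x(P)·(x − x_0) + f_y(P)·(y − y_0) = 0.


Tangent line at P: 19*y + 57 = 0.

Step 1: f(-2, -3) = 0, so P lies on C.
Step 2: partial derivatives
  f_x(x, y) = -3*x**2 + 4*x*y - 2*x - 2*y**2 + 2, f_y(x, y) = 2*x**2 - 4*x*y + 3*y**2 - 2*y + 2.
  f_x(P) = 0, f_y(P) = 19 (gradient nonzero, so P is smooth).
Step 3: tangent line at P: 0·(x − -2) + 19·(y − -3) = 0.
Expanding: 19*y + 57 = 0.


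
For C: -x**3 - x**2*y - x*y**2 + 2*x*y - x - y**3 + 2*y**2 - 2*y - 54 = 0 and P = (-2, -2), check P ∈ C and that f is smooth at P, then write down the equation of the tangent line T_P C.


Tangent line at P: -29*x - 38*y - 134 = 0.

Step 1: f(-2, -2) = 0, so P lies on C.
Step 2: partial derivatives
  f_x(x, y) = -3*x**2 - 2*x*y - y**2 + 2*y - 1, f_y(x, y) = -x**2 - 2*x*y + 2*x - 3*y**2 + 4*y - 2.
  f_x(P) = -29, f_y(P) = -38 (gradient nonzero, so P is smooth).
Step 3: tangent line at P: -29·(x − -2) + -38·(y − -2) = 0.
Expanding: -29*x - 38*y - 134 = 0.


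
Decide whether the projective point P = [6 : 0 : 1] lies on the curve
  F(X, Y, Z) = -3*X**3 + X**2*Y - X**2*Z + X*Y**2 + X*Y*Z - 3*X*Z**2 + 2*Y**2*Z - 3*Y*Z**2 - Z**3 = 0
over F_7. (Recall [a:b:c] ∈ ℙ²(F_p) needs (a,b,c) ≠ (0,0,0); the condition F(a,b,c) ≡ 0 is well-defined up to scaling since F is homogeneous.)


F(6,0,1) ≡ 4 (mod 7); P is NOT on the curve.

Evaluate F(6, 0, 1) term-by-term (mod 7).
  -3*X**3 ↦ -3·216·1·1 = -648
  X**2*Y ↦ 1·36·0·1 = 0
  -X**2*Z ↦ -1·36·1·1 = -36
  X*Y**2 ↦ 1·6·0·1 = 0
  X*Y*Z ↦ 1·6·0·1 = 0
  -3*X*Z**2 ↦ -3·6·1·1 = -18
  2*Y**2*Z ↦ 2·1·0·1 = 0
  -3*Y*Z**2 ↦ -3·1·0·1 = 0
  -Z**3 ↦ -1·1·1·1 = -1
Sum: F(6, 0, 1) = (-648) + (0) + (-36) + (0) + (0) + (-18) + (0) + (0) + (-1) = -703.
Reducing mod 7: -703 ≡ 4 (mod 7).
Since F(a, b, c) ≡ 4 ≠ 0 (mod 7), P does NOT lie on the curve.


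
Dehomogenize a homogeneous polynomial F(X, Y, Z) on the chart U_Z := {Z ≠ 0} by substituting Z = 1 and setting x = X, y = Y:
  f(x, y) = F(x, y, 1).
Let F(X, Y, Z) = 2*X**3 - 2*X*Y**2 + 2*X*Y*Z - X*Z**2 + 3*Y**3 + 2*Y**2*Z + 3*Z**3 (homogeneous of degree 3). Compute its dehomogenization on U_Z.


f(x, y) = 2*x**3 - 2*x*y**2 + 2*x*y - x + 3*y**3 + 2*y**2 + 3

On U_Z we set Z = 1. Each monomial c·X^i·Y^j·Z^k in F becomes c·x^i·y^j·1^k = c·x^i·y^j.
Substituting Z = 1: F(X, Y, 1) = 2*x**3 - 2*x*y**2 + 2*x*y - x + 3*y**3 + 2*y**2 + 3.
Note: deg(f) ≤ deg(F) = 3; strict inequality happens when F is divisible by Z (lost terms).


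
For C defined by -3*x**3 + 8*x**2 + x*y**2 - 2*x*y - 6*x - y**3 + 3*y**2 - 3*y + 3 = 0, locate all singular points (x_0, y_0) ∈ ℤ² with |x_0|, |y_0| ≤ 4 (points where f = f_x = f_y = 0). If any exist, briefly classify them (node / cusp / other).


Singular points: {(1, 1)}; classification: node.

Compute partial derivatives:
  f_x = -9*x**2 + 16*x + y**2 - 2*y - 6.
  f_y = 2*x*y - 2*x - 3*y**2 + 6*y - 3.
Scan x_0 ∈ {−4, ..., 4}. For each x_0, f_y(x_0, y) is a polynomial in y; find its integer roots y ∈ {−4, ..., 4}, then test f_x and f at those candidates.
  x = -4: f_y(-4, y) = -3*y**2 - 2*y + 5; vanishes at y ∈ {1}. (-4, 1): f_x = -215 ≠ 0.
  x = -3: f_y(-3, y) = 3 - 3*y**2; vanishes at y ∈ {-1, 1}. (-3, -1): f_x = -132 ≠ 0; (-3, 1): f_x = -136 ≠ 0.
  x = -2: f_y(-2, y) = -3*y**2 + 2*y + 1; vanishes at y ∈ {1}. (-2, 1): f_x = -75 ≠ 0.
  x = -1: f_y(-1, y) = -3*y**2 + 4*y - 1; vanishes at y ∈ {1}. (-1, 1): f_x = -32 ≠ 0.
  x = 0: f_y(0, y) = -3*y**2 + 6*y - 3; vanishes at y ∈ {1}. (0, 1): f_x = -7 ≠ 0.
  x = 1: f_y(1, y) = -3*y**2 + 8*y - 5; vanishes at y ∈ {1}. (1, 1): f_x = 0, f = 0 — SINGULAR.
  x = 2: f_y(2, y) = -3*y**2 + 10*y - 7; vanishes at y ∈ {1}. (2, 1): f_x = -11 ≠ 0.
  x = 3: f_y(3, y) = -3*y**2 + 12*y - 9; vanishes at y ∈ {1, 3}. (3, 1): f_x = -40 ≠ 0; (3, 3): f_x = -36 ≠ 0.
  x = 4: f_y(4, y) = -3*y**2 + 14*y - 11; vanishes at y ∈ {1}. (4, 1): f_x = -87 ≠ 0.
Only singular point on the grid: (1, 1).
Classify: substitute x = 1 + u, y = 1 + v and expand: f = -3*u**3 - u**2 + u*v**2 - v**3 + v**2.
No constant or linear terms (consistent with a singular point). Quadratic part: -u**2 + v**2. Cubic part: -3*u**3 + u*v**2 - v**3.
The quadratic part v**2 - u**2 = (v − u)(v + u) splits into two distinct linear factors, so there are two distinct tangent lines y − 1 = ±(x − 1) — this is a node (ordinary double point).
Classification: node.


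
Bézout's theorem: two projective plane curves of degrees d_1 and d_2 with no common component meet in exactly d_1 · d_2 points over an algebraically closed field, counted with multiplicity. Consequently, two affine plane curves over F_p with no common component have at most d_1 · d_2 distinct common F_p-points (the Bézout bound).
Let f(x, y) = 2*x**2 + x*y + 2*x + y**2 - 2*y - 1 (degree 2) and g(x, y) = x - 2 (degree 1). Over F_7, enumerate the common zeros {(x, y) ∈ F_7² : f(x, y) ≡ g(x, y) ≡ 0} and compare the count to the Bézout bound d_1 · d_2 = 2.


Common zeros: ∅; count = 0; Bézout bound = 2.

deg(f) = 2, deg(g) = 1, so Bézout bound = 2.
Scan x ∈ F_7. For each x, list the y ∈ F_7 with f(x, y) ≡ 0 and those with g(x, y) ≡ 0 (mod 7); the common zeros in that column are the intersection.
  x = 0: f ≡ 0 at y ∈ {4, 5}; g ≡ 0 at y ∈ ∅; common: ∅.
  x = 1: f ≡ 0 at y ∈ ∅; g ≡ 0 at y ∈ ∅; common: ∅.
  x = 2: f ≡ 0 at y ∈ ∅; g ≡ 0 at y ∈ {0, 1, 2, 3, 4, 5, 6}; common: ∅.
  x = 3: f ≡ 0 at y ∈ {3}; g ≡ 0 at y ∈ ∅; common: ∅.
  x = 4: f ≡ 0 at y ∈ {1, 4}; g ≡ 0 at y ∈ ∅; common: ∅.
  x = 5: f ≡ 0 at y ∈ {1, 3}; g ≡ 0 at y ∈ ∅; common: ∅.
  x = 6: f ≡ 0 at y ∈ ∅; g ≡ 0 at y ∈ ∅; common: ∅.
Collecting: common zeros = ∅, so the count is 0.
Comparison with the Bézout bound: 0 ≤ 2 = deg(f)·deg(g), as expected for curves with no common component (the affine F_7-count falls short of the bound because intersections may lie at infinity, over extension fields, or carry multiplicity).


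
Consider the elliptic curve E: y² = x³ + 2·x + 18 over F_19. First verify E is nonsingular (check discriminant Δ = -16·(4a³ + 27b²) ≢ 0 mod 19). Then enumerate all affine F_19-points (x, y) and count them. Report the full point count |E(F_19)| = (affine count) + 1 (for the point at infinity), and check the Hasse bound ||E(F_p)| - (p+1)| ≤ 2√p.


Affine points = {(2, 7), (2, 12), (5, 1), (5, 18), (9, 9), (9, 10), (14, 4), (14, 15), (16, 2), (16, 17), (17, 5), (17, 14)}; affine count = 12; |E(F_19)| = 13.

Discriminant check: Δ ∝ 4a³ + 27b² = 4·2³ + 27·18² = 4·8 + 27·324 ≡ 2 (mod 19). Nonzero ⇒ E is nonsingular.
For each x ∈ F_19, compute rhs = x³ + 2·x + 18 mod 19, then count y ∈ F_19 with y² ≡ rhs.
  x = 0: rhs = 18, matching y values: none (0 points).
  x = 1: rhs = 2, matching y values: none (0 points).
  x = 2: rhs = 11, matching y values: 7, 12 (2 points).
  x = 3: rhs = 13, matching y values: none (0 points).
  x = 4: rhs = 14, matching y values: none (0 points).
  x = 5: rhs = 1, matching y values: 1, 18 (2 points).
  x = 6: rhs = 18, matching y values: none (0 points).
  x = 7: rhs = 14, matching y values: none (0 points).
  x = 8: rhs = 14, matching y values: none (0 points).
  x = 9: rhs = 5, matching y values: 9, 10 (2 points).
  x = 10: rhs = 12, matching y values: none (0 points).
  x = 11: rhs = 3, matching y values: none (0 points).
  x = 12: rhs = 3, matching y values: none (0 points).
  x = 13: rhs = 18, matching y values: none (0 points).
  x = 14: rhs = 16, matching y values: 4, 15 (2 points).
  x = 15: rhs = 3, matching y values: none (0 points).
  x = 16: rhs = 4, matching y values: 2, 17 (2 points).
  x = 17: rhs = 6, matching y values: 5, 14 (2 points).
  x = 18: rhs = 15, matching y values: none (0 points).
Total affine count: 12.
Full point count |E(F_19)| = 12 + 1 = 13.
Hasse bound: |13 − (19+1)| = |-7| = 7 ≤ 2√19 ≈ 8.7178 ✓.


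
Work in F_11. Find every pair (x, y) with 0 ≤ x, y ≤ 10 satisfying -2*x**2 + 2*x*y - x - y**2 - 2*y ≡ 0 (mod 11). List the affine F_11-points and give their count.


Affine F_11-points: {(0, 0), (0, 9), (3, 6), (3, 9), (5, 0), (5, 8), (8, 6), (8, 8), (9, 2), (9, 3), (10, 3), (10, 4)}; count = 12.

For each of the 121 pairs (x, y) ∈ F_11², evaluate f(x, y) mod 11. Record the zeros.
  x = 0: [0↦0, 1↦8, 2↦3, 3↦7, 4↦9, 5↦9, 6↦7, 7↦3, 8↦8, 9↦0, 10↦1]  zeros at y ∈ {0, 9}
  x = 1: [0↦8, 1↦7, 2↦4, 3↦10, 4↦3, 5↦5, 6↦5, 7↦3, 8↦10, 9↦4, 10↦7]  zeros at y ∈ ∅
  x = 2: [0↦1, 1↦2, 2↦1, 3↦9, 4↦4, 5↦8, 6↦10, 7↦10, 8↦8, 9↦4, 10↦9]  zeros at y ∈ ∅
  x = 3: [0↦1, 1↦4, 2↦5, 3↦4, 4↦1, 5↦7, 6↦0, 7↦2, 8↦2, 9↦0, 10↦7]  zeros at y ∈ {6, 9}
  x = 4: [0↦8, 1↦2, 2↦5, 3↦6, 4↦5, 5↦2, 6↦8, 7↦1, 8↦3, 9↦3, 10↦1]  zeros at y ∈ ∅
  x = 5: [0↦0, 1↦7, 2↦1, 3↦4, 4↦5, 5↦4, 6↦1, 7↦7, 8↦0, 9↦2, 10↦2]  zeros at y ∈ {0, 8}
  x = 6: [0↦10, 1↦8, 2↦4, 3↦9, 4↦1, 5↦2, 6↦1, 7↦9, 8↦4, 9↦8, 10↦10]  zeros at y ∈ ∅
  x = 7: [0↦5, 1↦5, 2↦3, 3↦10, 4↦4, 5↦7, 6↦8, 7↦7, 8↦4, 9↦10, 10↦3]  zeros at y ∈ ∅
  x = 8: [0↦7, 1↦9, 2↦9, 3↦7, 4↦3, 5↦8, 6↦0, 7↦1, 8↦0, 9↦8, 10↦3]  zeros at y ∈ {6, 8}
  x = 9: [0↦5, 1↦9, 2↦0, 3↦0, 4↦9, 5↦5, 6↦10, 7↦2, 8↦3, 9↦2, 10↦10]  zeros at y ∈ {2, 3}
  x = 10: [0↦10, 1↦5, 2↦9, 3↦0, 4↦0, 5↦9, 6↦5, 7↦10, 8↦2, 9↦3, 10↦2]  zeros at y ∈ {3, 4}
Collecting zeros: affine points = {(0, 0), (0, 9), (3, 6), (3, 9), (5, 0), (5, 8), (8, 6), (8, 8), (9, 2), (9, 3), (10, 3), (10, 4)}.
Total count |C(F_11)_aff| = 12.


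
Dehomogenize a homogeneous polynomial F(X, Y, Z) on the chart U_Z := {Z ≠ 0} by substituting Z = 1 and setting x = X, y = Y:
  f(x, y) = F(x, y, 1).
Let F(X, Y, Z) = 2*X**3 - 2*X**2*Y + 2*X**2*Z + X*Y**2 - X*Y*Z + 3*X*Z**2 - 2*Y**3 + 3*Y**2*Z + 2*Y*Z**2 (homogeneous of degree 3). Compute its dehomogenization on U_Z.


f(x, y) = 2*x**3 - 2*x**2*y + 2*x**2 + x*y**2 - x*y + 3*x - 2*y**3 + 3*y**2 + 2*y

On U_Z we set Z = 1. Each monomial c·X^i·Y^j·Z^k in F becomes c·x^i·y^j·1^k = c·x^i·y^j.
Substituting Z = 1: F(X, Y, 1) = 2*x**3 - 2*x**2*y + 2*x**2 + x*y**2 - x*y + 3*x - 2*y**3 + 3*y**2 + 2*y.
Note: deg(f) ≤ deg(F) = 3; strict inequality happens when F is divisible by Z (lost terms).


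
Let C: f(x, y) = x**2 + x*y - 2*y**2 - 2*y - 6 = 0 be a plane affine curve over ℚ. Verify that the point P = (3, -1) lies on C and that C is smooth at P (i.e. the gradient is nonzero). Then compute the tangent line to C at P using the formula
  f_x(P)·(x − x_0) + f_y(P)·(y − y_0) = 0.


Tangent line at P: 5*x + 5*y - 10 = 0.

Step 1: f(3, -1) = 0, so P lies on C.
Step 2: partial derivatives
  f_x(x, y) = 2*x + y, f_y(x, y) = x - 4*y - 2.
  f_x(P) = 5, f_y(P) = 5 (gradient nonzero, so P is smooth).
Step 3: tangent line at P: 5·(x − 3) + 5·(y − -1) = 0.
Expanding: 5*x + 5*y - 10 = 0.


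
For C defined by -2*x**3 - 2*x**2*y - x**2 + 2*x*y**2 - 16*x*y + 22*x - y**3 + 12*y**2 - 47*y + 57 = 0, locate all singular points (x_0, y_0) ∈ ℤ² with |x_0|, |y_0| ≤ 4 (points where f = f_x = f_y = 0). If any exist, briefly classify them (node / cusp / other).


Singular points: {(-1, 3)}; classification: node.

Compute partial derivatives:
  f_x = -6*x**2 - 4*x*y - 2*x + 2*y**2 - 16*y + 22.
  f_y = -2*x**2 + 4*x*y - 16*x - 3*y**2 + 24*y - 47.
Scan x_0 ∈ {−4, ..., 4}. For each x_0, f_y(x_0, y) is a polynomial in y; find its integer roots y ∈ {−4, ..., 4}, then test f_x and f at those candidates.
  x = -4: f_y(-4, y) = -3*y**2 + 8*y - 15; no integer root y with |y| ≤ 4.
  x = -3: f_y(-3, y) = -3*y**2 + 12*y - 17; no integer root y with |y| ≤ 4.
  x = -2: f_y(-2, y) = -3*y**2 + 16*y - 23; no integer root y with |y| ≤ 4.
  x = -1: f_y(-1, y) = -3*y**2 + 20*y - 33; vanishes at y ∈ {3}. (-1, 3): f_x = 0, f = 0 — SINGULAR.
  x = 0: f_y(0, y) = -3*y**2 + 24*y - 47; no integer root y with |y| ≤ 4.
  x = 1: f_y(1, y) = -3*y**2 + 28*y - 65; no integer root y with |y| ≤ 4.
  x = 2: f_y(2, y) = -3*y**2 + 32*y - 87; no integer root y with |y| ≤ 4.
  x = 3: f_y(3, y) = -3*y**2 + 36*y - 113; no integer root y with |y| ≤ 4.
  x = 4: f_y(4, y) = -3*y**2 + 40*y - 143; no integer root y with |y| ≤ 4.
Only singular point on the grid: (-1, 3).
Classify: substitute x = -1 + u, y = 3 + v and expand: f = -2*u**3 - 2*u**2*v - u**2 + 2*u*v**2 - v**3 + v**2.
No constant or linear terms (consistent with a singular point). Quadratic part: -u**2 + v**2. Cubic part: -2*u**3 - 2*u**2*v + 2*u*v**2 - v**3.
The quadratic part v**2 - u**2 = (v − u)(v + u) splits into two distinct linear factors, so there are two distinct tangent lines y − 3 = ±(x − -1) — this is a node (ordinary double point).
Classification: node.


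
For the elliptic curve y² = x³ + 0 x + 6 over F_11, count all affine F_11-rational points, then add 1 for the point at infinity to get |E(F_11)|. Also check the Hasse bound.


Affine points = {(2, 5), (2, 6), (3, 0), (4, 2), (4, 9), (8, 1), (8, 10), (9, 3), (9, 8), (10, 4), (10, 7)}; affine count = 11; |E(F_11)| = 12.

Discriminant check: Δ ∝ 4a³ + 27b² = 4·0³ + 27·6² = 4·0 + 27·36 ≡ 4 (mod 11). Nonzero ⇒ E is nonsingular.
For each x ∈ F_11, compute rhs = x³ + 0·x + 6 mod 11, then count y ∈ F_11 with y² ≡ rhs.
  x = 0: rhs = 6, matching y values: none (0 points).
  x = 1: rhs = 7, matching y values: none (0 points).
  x = 2: rhs = 3, matching y values: 5, 6 (2 points).
  x = 3: rhs = 0, matching y values: 0 (1 points).
  x = 4: rhs = 4, matching y values: 2, 9 (2 points).
  x = 5: rhs = 10, matching y values: none (0 points).
  x = 6: rhs = 2, matching y values: none (0 points).
  x = 7: rhs = 8, matching y values: none (0 points).
  x = 8: rhs = 1, matching y values: 1, 10 (2 points).
  x = 9: rhs = 9, matching y values: 3, 8 (2 points).
  x = 10: rhs = 5, matching y values: 4, 7 (2 points).
Total affine count: 11.
Full point count |E(F_11)| = 11 + 1 = 12.
Hasse bound: |12 − (11+1)| = |0| = 0 ≤ 2√11 ≈ 6.6332 ✓.


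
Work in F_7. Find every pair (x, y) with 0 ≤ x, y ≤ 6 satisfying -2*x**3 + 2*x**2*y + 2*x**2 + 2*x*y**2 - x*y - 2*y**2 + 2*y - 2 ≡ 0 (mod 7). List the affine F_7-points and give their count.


Affine F_7-points: {(0, 3), (0, 5), (1, 3), (2, 1), (2, 2), (3, 3), (3, 5), (4, 0), (4, 2), (5, 1), (6, 4), (6, 6)}; count = 12.

For each of the 49 pairs (x, y) ∈ F_7², evaluate f(x, y) mod 7. Record the zeros.
  x = 0: [0↦5, 1↦5, 2↦1, 3↦0, 4↦2, 5↦0, 6↦1]  zeros at y ∈ {3, 5}
  x = 1: [0↦5, 1↦1, 2↦4, 3↦0, 4↦3, 5↦6, 6↦2]  zeros at y ∈ {3}
  x = 2: [0↦4, 1↦0, 2↦0, 3↦4, 4↦5, 5↦3, 6↦5]  zeros at y ∈ {1, 2}
  x = 3: [0↦4, 1↦4, 2↦5, 3↦0, 4↦3, 5↦0, 6↦5]  zeros at y ∈ {3, 5}
  x = 4: [0↦0, 1↦1, 2↦0, 3↦4, 4↦6, 5↦6, 6↦4]  zeros at y ∈ {0, 2}
  x = 5: [0↦1, 1↦0, 2↦1, 3↦4, 4↦2, 5↦2, 6↦4]  zeros at y ∈ {1}
  x = 6: [0↦2, 1↦3, 2↦3, 3↦2, 4↦0, 5↦4, 6↦0]  zeros at y ∈ {4, 6}
Collecting zeros: affine points = {(0, 3), (0, 5), (1, 3), (2, 1), (2, 2), (3, 3), (3, 5), (4, 0), (4, 2), (5, 1), (6, 4), (6, 6)}.
Total count |C(F_7)_aff| = 12.


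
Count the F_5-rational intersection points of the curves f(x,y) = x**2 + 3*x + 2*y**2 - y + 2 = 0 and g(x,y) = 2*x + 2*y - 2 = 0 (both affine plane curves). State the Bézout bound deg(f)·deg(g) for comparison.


Common zeros: {(2, 4), (3, 3)}; count = 2; Bézout bound = 2.

deg(f) = 2, deg(g) = 1, so Bézout bound = 2.
Scan x ∈ F_5. For each x, list the y ∈ F_5 with f(x, y) ≡ 0 and those with g(x, y) ≡ 0 (mod 5); the common zeros in that column are the intersection.
  x = 0: f ≡ 0 at y ∈ {4}; g ≡ 0 at y ∈ {1}; common: ∅.
  x = 1: f ≡ 0 at y ∈ ∅; g ≡ 0 at y ∈ {0}; common: ∅.
  x = 2: f ≡ 0 at y ∈ {4}; g ≡ 0 at y ∈ {4}; common: {4}.
  x = 3: f ≡ 0 at y ∈ {0, 3}; g ≡ 0 at y ∈ {3}; common: {3}.
  x = 4: f ≡ 0 at y ∈ {0, 3}; g ≡ 0 at y ∈ {2}; common: ∅.
Collecting: common zeros = {(2, 4), (3, 3)}, so the count is 2.
Comparison with the Bézout bound: 2 ≤ 2 = deg(f)·deg(g), as expected for curves with no common component (the bound is attained).


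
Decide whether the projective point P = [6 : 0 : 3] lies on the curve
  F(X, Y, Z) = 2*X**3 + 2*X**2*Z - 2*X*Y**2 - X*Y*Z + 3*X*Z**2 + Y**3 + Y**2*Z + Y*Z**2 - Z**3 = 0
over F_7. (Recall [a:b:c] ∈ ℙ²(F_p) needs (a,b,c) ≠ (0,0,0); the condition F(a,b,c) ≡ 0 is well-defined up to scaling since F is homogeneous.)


F(6,0,3) ≡ 6 (mod 7); P is NOT on the curve.

Evaluate F(6, 0, 3) term-by-term (mod 7).
  2*X**3 ↦ 2·216·1·1 = 432
  2*X**2*Z ↦ 2·36·1·3 = 216
  -2*X*Y**2 ↦ -2·6·0·1 = 0
  -X*Y*Z ↦ -1·6·0·3 = 0
  3*X*Z**2 ↦ 3·6·1·9 = 162
  Y**3 ↦ 1·1·0·1 = 0
  Y**2*Z ↦ 1·1·0·3 = 0
  Y*Z**2 ↦ 1·1·0·9 = 0
  -Z**3 ↦ -1·1·1·27 = -27
Sum: F(6, 0, 3) = (432) + (216) + (0) + (0) + (162) + (0) + (0) + (0) + (-27) = 783.
Reducing mod 7: 783 ≡ 6 (mod 7).
Since F(a, b, c) ≡ 6 ≠ 0 (mod 7), P does NOT lie on the curve.


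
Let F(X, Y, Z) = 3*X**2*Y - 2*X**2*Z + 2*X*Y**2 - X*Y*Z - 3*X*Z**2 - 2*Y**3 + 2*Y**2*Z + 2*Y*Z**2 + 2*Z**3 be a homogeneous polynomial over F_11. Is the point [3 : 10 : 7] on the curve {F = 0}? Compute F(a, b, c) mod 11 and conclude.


F(3,10,7) ≡ 4 (mod 11); P is NOT on the curve.

Evaluate F(3, 10, 7) term-by-term (mod 11).
  3*X**2*Y ↦ 3·9·10·1 = 270
  -2*X**2*Z ↦ -2·9·1·7 = -126
  2*X*Y**2 ↦ 2·3·100·1 = 600
  -X*Y*Z ↦ -1·3·10·7 = -210
  -3*X*Z**2 ↦ -3·3·1·49 = -441
  -2*Y**3 ↦ -2·1·1000·1 = -2000
  2*Y**2*Z ↦ 2·1·100·7 = 1400
  2*Y*Z**2 ↦ 2·1·10·49 = 980
  2*Z**3 ↦ 2·1·1·343 = 686
Sum: F(3, 10, 7) = (270) + (-126) + (600) + (-210) + (-441) + (-2000) + (1400) + (980) + (686) = 1159.
Reducing mod 11: 1159 ≡ 4 (mod 11).
Since F(a, b, c) ≡ 4 ≠ 0 (mod 11), P does NOT lie on the curve.


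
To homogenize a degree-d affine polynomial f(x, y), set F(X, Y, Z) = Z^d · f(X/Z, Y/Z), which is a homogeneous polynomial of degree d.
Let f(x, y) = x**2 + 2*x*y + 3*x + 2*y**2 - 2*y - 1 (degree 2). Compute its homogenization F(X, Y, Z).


F(X, Y, Z) = X**2 + 2*X*Y + 3*X*Z + 2*Y**2 - 2*Y*Z - Z**2

deg(f) = 2.
Substitute x = X/Z, y = Y/Z into f, then multiply by Z^2.
  monomial 1·x^2·y^0 ↦ 1·X^2·Y^0·Z^0.
  monomial 2·x^1·y^1 ↦ 2·X^1·Y^1·Z^0.
  monomial 3·x^1·y^0 ↦ 3·X^1·Y^0·Z^1.
  monomial 2·x^0·y^2 ↦ 2·X^0·Y^2·Z^0.
  monomial -2·x^0·y^1 ↦ -2·X^0·Y^1·Z^1.
  monomial -1·x^0·y^0 ↦ -1·X^0·Y^0·Z^2.
Collecting: F(X, Y, Z) = X**2 + 2*X*Y + 3*X*Z + 2*Y**2 - 2*Y*Z - Z**2.


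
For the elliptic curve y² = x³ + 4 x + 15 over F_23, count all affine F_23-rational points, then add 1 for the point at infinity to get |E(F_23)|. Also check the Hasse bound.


Affine points = {(2, 10), (2, 13), (3, 10), (3, 13), (4, 7), (4, 16), (6, 5), (6, 18), (7, 8), (7, 15), (14, 3), (14, 20), (15, 0), (16, 9), (16, 14), (18, 10), (18, 13), (19, 2), (19, 21)}; affine count = 19; |E(F_23)| = 20.

Discriminant check: Δ ∝ 4a³ + 27b² = 4·4³ + 27·15² = 4·64 + 27·225 ≡ 6 (mod 23). Nonzero ⇒ E is nonsingular.
For each x ∈ F_23, compute rhs = x³ + 4·x + 15 mod 23, then count y ∈ F_23 with y² ≡ rhs.
  x = 0: rhs = 15, matching y values: none (0 points).
  x = 1: rhs = 20, matching y values: none (0 points).
  x = 2: rhs = 8, matching y values: 10, 13 (2 points).
  x = 3: rhs = 8, matching y values: 10, 13 (2 points).
  x = 4: rhs = 3, matching y values: 7, 16 (2 points).
  x = 5: rhs = 22, matching y values: none (0 points).
  x = 6: rhs = 2, matching y values: 5, 18 (2 points).
  x = 7: rhs = 18, matching y values: 8, 15 (2 points).
  x = 8: rhs = 7, matching y values: none (0 points).
  x = 9: rhs = 21, matching y values: none (0 points).
  x = 10: rhs = 20, matching y values: none (0 points).
  x = 11: rhs = 10, matching y values: none (0 points).
  x = 12: rhs = 20, matching y values: none (0 points).
  x = 13: rhs = 10, matching y values: none (0 points).
  x = 14: rhs = 9, matching y values: 3, 20 (2 points).
  x = 15: rhs = 0, matching y values: 0 (1 points).
  x = 16: rhs = 12, matching y values: 9, 14 (2 points).
  x = 17: rhs = 5, matching y values: none (0 points).
  x = 18: rhs = 8, matching y values: 10, 13 (2 points).
  x = 19: rhs = 4, matching y values: 2, 21 (2 points).
  x = 20: rhs = 22, matching y values: none (0 points).
  x = 21: rhs = 22, matching y values: none (0 points).
  x = 22: rhs = 10, matching y values: none (0 points).
Total affine count: 19.
Full point count |E(F_23)| = 19 + 1 = 20.
Hasse bound: |20 − (23+1)| = |-4| = 4 ≤ 2√23 ≈ 9.5917 ✓.


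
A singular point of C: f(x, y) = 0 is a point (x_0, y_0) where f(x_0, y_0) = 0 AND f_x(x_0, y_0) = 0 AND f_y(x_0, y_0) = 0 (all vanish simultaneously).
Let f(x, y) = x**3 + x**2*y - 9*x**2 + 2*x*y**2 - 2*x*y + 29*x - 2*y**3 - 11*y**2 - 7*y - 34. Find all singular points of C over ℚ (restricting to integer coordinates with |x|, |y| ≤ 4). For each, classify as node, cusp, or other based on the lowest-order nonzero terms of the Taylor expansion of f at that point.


Singular points: {(3, -1)}; classification: node.

Compute partial derivatives:
  f_x = 3*x**2 + 2*x*y - 18*x + 2*y**2 - 2*y + 29.
  f_y = x**2 + 4*x*y - 2*x - 6*y**2 - 22*y - 7.
Scan x_0 ∈ {−4, ..., 4}. For each x_0, f_y(x_0, y) is a polynomial in y; find its integer roots y ∈ {−4, ..., 4}, then test f_x and f at those candidates.
  x = -4: f_y(-4, y) = -6*y**2 - 38*y + 17; no integer root y with |y| ≤ 4.
  x = -3: f_y(-3, y) = -6*y**2 - 34*y + 8; no integer root y with |y| ≤ 4.
  x = -2: f_y(-2, y) = -6*y**2 - 30*y + 1; no integer root y with |y| ≤ 4.
  x = -1: f_y(-1, y) = -6*y**2 - 26*y - 4; no integer root y with |y| ≤ 4.
  x = 0: f_y(0, y) = -6*y**2 - 22*y - 7; no integer root y with |y| ≤ 4.
  x = 1: f_y(1, y) = -6*y**2 - 18*y - 8; no integer root y with |y| ≤ 4.
  x = 2: f_y(2, y) = -6*y**2 - 14*y - 7; no integer root y with |y| ≤ 4.
  x = 3: f_y(3, y) = -6*y**2 - 10*y - 4; vanishes at y ∈ {-1}. (3, -1): f_x = 0, f = 0 — SINGULAR.
  x = 4: f_y(4, y) = -6*y**2 - 6*y + 1; no integer root y with |y| ≤ 4.
Only singular point on the grid: (3, -1).
Classify: substitute x = 3 + u, y = -1 + v and expand: f = u**3 + u**2*v - u**2 + 2*u*v**2 - 2*v**3 + v**2.
No constant or linear terms (consistent with a singular point). Quadratic part: -u**2 + v**2. Cubic part: u**3 + u**2*v + 2*u*v**2 - 2*v**3.
The quadratic part v**2 - u**2 = (v − u)(v + u) splits into two distinct linear factors, so there are two distinct tangent lines y − -1 = ±(x − 3) — this is a node (ordinary double point).
Classification: node.


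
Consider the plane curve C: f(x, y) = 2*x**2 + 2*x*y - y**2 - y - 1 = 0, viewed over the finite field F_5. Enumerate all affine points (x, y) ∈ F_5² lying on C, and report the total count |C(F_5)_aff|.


Affine F_5-points: {(1, 3)}; count = 1.

For each of the 25 pairs (x, y) ∈ F_5², evaluate f(x, y) mod 5. Record the zeros.
  x = 0: [0↦4, 1↦2, 2↦3, 3↦2, 4↦4]  zeros at y ∈ ∅
  x = 1: [0↦1, 1↦1, 2↦4, 3↦0, 4↦4]  zeros at y ∈ {3}
  x = 2: [0↦2, 1↦4, 2↦4, 3↦2, 4↦3]  zeros at y ∈ ∅
  x = 3: [0↦2, 1↦1, 2↦3, 3↦3, 4↦1]  zeros at y ∈ ∅
  x = 4: [0↦1, 1↦2, 2↦1, 3↦3, 4↦3]  zeros at y ∈ ∅
Collecting zeros: affine points = {(1, 3)}.
Total count |C(F_5)_aff| = 1.


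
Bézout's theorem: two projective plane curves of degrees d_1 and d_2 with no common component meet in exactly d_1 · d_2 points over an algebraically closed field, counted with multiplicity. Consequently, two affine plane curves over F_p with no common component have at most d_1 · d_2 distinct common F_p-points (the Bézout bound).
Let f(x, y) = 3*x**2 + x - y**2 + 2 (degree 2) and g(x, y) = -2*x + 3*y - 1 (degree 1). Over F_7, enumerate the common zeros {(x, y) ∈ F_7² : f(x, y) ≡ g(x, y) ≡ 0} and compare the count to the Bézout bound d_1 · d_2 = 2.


Common zeros: {(2, 4), (6, 2)}; count = 2; Bézout bound = 2.

deg(f) = 2, deg(g) = 1, so Bézout bound = 2.
Scan x ∈ F_7. For each x, list the y ∈ F_7 with f(x, y) ≡ 0 and those with g(x, y) ≡ 0 (mod 7); the common zeros in that column are the intersection.
  x = 0: f ≡ 0 at y ∈ {3, 4}; g ≡ 0 at y ∈ {5}; common: ∅.
  x = 1: f ≡ 0 at y ∈ ∅; g ≡ 0 at y ∈ {1}; common: ∅.
  x = 2: f ≡ 0 at y ∈ {3, 4}; g ≡ 0 at y ∈ {4}; common: {4}.
  x = 3: f ≡ 0 at y ∈ {2, 5}; g ≡ 0 at y ∈ {0}; common: ∅.
  x = 4: f ≡ 0 at y ∈ ∅; g ≡ 0 at y ∈ {3}; common: ∅.
  x = 5: f ≡ 0 at y ∈ ∅; g ≡ 0 at y ∈ {6}; common: ∅.
  x = 6: f ≡ 0 at y ∈ {2, 5}; g ≡ 0 at y ∈ {2}; common: {2}.
Collecting: common zeros = {(2, 4), (6, 2)}, so the count is 2.
Comparison with the Bézout bound: 2 ≤ 2 = deg(f)·deg(g), as expected for curves with no common component (the bound is attained).
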